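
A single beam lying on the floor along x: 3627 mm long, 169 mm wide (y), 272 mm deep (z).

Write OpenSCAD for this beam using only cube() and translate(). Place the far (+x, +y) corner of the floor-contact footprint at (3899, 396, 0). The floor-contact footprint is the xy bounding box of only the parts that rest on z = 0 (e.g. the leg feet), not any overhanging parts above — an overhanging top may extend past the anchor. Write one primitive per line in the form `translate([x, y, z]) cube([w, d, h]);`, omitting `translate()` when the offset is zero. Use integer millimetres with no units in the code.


translate([272, 227, 0]) cube([3627, 169, 272]);


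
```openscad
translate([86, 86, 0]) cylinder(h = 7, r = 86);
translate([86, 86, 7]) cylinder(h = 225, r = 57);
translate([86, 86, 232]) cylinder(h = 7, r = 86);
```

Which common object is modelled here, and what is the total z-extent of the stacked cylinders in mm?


A spool. The overall height is 239 mm.

Three coaxial cylinders, large–small–large — a spool. Two 7 mm flanges and a 225 mm core give 7 + 225 + 7 = 239 mm.


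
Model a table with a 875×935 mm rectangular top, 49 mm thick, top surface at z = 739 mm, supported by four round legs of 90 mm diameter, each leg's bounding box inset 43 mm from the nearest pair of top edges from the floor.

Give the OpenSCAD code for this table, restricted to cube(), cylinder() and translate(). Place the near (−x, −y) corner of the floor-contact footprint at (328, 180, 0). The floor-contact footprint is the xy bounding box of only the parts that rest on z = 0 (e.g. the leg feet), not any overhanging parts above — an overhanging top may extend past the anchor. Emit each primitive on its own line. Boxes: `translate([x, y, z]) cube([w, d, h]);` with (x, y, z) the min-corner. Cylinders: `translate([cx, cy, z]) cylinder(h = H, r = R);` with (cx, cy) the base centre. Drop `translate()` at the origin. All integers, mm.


translate([285, 137, 690]) cube([875, 935, 49]);
translate([373, 225, 0]) cylinder(h = 690, r = 45);
translate([1072, 225, 0]) cylinder(h = 690, r = 45);
translate([373, 984, 0]) cylinder(h = 690, r = 45);
translate([1072, 984, 0]) cylinder(h = 690, r = 45);


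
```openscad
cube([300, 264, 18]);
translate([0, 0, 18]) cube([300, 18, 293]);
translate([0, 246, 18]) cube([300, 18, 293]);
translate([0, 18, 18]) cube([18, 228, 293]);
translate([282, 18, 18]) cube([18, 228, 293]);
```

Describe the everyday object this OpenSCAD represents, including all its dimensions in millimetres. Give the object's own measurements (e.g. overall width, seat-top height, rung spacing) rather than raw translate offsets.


An open-topped rectangular box: outside dimensions 300×264×311 mm, with a uniform wall and base thickness of 18 mm. The base is a full 300×264 slab on the floor; four walls sit on top of the base. The front and back walls (the −y and +y sides) span the full width; the two side walls fit between them.


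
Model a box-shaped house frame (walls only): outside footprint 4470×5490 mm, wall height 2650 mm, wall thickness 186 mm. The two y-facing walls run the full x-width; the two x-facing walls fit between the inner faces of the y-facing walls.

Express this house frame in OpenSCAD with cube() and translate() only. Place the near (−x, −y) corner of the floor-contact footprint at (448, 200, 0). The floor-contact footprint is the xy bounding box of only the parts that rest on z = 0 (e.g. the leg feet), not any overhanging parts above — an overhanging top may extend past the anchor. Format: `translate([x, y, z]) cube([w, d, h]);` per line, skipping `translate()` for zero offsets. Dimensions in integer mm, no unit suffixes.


translate([448, 200, 0]) cube([4470, 186, 2650]);
translate([448, 5504, 0]) cube([4470, 186, 2650]);
translate([448, 386, 0]) cube([186, 5118, 2650]);
translate([4732, 386, 0]) cube([186, 5118, 2650]);


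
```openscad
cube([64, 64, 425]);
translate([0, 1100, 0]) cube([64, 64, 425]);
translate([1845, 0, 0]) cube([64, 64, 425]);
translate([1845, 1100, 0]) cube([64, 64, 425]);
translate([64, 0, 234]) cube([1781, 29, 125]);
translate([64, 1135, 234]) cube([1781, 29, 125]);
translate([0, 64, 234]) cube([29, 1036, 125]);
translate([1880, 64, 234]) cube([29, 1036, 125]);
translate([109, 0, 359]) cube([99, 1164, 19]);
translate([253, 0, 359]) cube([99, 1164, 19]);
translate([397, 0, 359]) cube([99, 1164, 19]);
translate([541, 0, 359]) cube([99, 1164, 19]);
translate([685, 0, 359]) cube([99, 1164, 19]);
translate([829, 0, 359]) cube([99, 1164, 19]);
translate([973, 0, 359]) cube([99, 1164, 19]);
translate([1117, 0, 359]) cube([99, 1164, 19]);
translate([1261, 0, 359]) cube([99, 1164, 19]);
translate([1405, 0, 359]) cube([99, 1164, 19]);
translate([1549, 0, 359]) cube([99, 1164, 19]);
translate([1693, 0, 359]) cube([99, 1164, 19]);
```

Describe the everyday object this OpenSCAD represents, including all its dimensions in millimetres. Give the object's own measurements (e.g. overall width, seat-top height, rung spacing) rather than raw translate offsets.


A bed frame 1909 mm long (x) by 1164 mm wide (y). Four 64×64 mm corner posts, 425 mm tall, at the corners of the footprint. Four rails of 29 mm thickness and 125 mm height run between adjacent posts with their undersides at z = 234 mm, their outer faces flush with the outside of the frame (the two x-running rails run between the posts' inner faces; the two y-running rails run between the posts' inner faces). 12 slats, each 99 mm wide (x) and 19 mm thick, lie across the top of the two x-running rails, running the full 1164 mm width of the frame in y; along x they sit between the end posts with a 45 mm gap after the −x posts and between neighbouring slats, leaving 53 mm before the +x posts.


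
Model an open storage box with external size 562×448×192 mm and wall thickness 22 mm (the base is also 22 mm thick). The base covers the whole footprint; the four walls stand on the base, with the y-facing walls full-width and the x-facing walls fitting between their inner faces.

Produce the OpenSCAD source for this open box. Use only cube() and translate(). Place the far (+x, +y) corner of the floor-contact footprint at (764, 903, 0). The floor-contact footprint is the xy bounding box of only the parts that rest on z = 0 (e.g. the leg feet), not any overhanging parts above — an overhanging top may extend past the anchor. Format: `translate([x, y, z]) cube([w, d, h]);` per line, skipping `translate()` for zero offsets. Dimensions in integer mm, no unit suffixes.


translate([202, 455, 0]) cube([562, 448, 22]);
translate([202, 455, 22]) cube([562, 22, 170]);
translate([202, 881, 22]) cube([562, 22, 170]);
translate([202, 477, 22]) cube([22, 404, 170]);
translate([742, 477, 22]) cube([22, 404, 170]);


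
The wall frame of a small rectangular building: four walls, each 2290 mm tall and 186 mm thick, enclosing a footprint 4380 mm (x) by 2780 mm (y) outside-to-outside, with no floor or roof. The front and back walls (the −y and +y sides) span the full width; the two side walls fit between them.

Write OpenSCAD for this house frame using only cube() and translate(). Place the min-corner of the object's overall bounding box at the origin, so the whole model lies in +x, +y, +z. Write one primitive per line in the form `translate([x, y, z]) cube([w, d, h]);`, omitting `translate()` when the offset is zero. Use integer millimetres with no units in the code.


cube([4380, 186, 2290]);
translate([0, 2594, 0]) cube([4380, 186, 2290]);
translate([0, 186, 0]) cube([186, 2408, 2290]);
translate([4194, 186, 0]) cube([186, 2408, 2290]);


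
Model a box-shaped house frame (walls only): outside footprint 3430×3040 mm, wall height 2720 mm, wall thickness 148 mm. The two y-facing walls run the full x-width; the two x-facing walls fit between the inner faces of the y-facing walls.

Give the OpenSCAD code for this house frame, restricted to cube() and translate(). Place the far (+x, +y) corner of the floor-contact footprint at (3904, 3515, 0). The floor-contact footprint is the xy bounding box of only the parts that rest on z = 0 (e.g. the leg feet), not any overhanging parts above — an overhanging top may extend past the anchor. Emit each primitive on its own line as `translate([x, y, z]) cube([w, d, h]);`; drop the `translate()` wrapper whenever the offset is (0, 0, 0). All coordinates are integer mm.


translate([474, 475, 0]) cube([3430, 148, 2720]);
translate([474, 3367, 0]) cube([3430, 148, 2720]);
translate([474, 623, 0]) cube([148, 2744, 2720]);
translate([3756, 623, 0]) cube([148, 2744, 2720]);


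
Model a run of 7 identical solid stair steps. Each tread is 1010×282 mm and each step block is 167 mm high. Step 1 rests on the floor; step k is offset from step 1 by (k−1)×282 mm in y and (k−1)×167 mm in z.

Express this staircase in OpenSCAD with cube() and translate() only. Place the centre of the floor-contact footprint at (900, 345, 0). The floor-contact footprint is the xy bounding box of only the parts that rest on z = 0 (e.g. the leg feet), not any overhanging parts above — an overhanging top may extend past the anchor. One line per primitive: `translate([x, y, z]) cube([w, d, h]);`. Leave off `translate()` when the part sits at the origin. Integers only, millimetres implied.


translate([395, 204, 0]) cube([1010, 282, 167]);
translate([395, 486, 167]) cube([1010, 282, 167]);
translate([395, 768, 334]) cube([1010, 282, 167]);
translate([395, 1050, 501]) cube([1010, 282, 167]);
translate([395, 1332, 668]) cube([1010, 282, 167]);
translate([395, 1614, 835]) cube([1010, 282, 167]);
translate([395, 1896, 1002]) cube([1010, 282, 167]);


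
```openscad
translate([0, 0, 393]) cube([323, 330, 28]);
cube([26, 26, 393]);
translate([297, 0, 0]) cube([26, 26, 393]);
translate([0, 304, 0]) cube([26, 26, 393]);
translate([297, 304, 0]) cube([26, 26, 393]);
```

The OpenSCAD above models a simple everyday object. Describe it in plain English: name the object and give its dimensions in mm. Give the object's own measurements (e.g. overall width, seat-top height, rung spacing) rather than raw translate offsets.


A simple wooden stool: a rectangular seat 323 mm (x) by 330 mm (y), 28 mm thick, top face at z = 421 mm, on four square legs, each 26×26 mm in cross-section. The legs rest on z = 0, each flush with a corner of the seat.


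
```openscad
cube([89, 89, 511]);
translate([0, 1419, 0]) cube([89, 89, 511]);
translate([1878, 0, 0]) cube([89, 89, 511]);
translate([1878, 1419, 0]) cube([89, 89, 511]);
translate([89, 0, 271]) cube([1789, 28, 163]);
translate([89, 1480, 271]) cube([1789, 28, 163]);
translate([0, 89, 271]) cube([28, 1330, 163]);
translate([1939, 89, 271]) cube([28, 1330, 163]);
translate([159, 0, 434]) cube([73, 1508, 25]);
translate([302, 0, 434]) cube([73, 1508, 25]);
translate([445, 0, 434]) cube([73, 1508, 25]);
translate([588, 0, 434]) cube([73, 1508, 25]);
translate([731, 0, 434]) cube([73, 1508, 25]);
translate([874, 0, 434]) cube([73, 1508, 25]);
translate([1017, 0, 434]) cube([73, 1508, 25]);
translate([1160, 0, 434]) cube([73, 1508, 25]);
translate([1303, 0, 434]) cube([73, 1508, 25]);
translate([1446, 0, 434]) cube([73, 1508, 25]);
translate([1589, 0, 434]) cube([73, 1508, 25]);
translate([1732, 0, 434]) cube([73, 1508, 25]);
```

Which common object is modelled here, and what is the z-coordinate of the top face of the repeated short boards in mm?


A bed frame. The slat-top height is 459 mm.

Four posts, four rails, and a row of slats — a bed frame. Slats sit on the rails at z = 271 + 163 = 434; with slat thickness 25, the top is 459 mm.


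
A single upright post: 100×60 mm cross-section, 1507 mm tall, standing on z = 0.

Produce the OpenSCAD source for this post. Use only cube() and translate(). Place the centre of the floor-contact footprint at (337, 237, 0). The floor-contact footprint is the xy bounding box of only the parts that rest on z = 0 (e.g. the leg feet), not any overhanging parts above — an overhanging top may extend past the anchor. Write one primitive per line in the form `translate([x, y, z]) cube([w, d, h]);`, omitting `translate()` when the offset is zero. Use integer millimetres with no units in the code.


translate([287, 207, 0]) cube([100, 60, 1507]);


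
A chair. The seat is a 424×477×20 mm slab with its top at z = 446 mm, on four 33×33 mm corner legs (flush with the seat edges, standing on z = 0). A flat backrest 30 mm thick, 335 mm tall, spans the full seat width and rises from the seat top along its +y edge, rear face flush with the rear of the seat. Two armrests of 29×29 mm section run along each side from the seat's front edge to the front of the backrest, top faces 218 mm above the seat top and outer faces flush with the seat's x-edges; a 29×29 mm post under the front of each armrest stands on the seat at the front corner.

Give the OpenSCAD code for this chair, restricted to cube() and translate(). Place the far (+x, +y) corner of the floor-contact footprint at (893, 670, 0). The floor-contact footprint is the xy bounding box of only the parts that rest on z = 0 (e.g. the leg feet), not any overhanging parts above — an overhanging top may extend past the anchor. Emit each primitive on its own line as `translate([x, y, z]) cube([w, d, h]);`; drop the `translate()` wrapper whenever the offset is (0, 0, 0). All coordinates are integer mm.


// leg_h = 446 - 20 = 426
// arm post h = 218 - 29 = 189
translate([469, 193, 426]) cube([424, 477, 20]);
translate([469, 193, 0]) cube([33, 33, 426]);
translate([860, 193, 0]) cube([33, 33, 426]);
translate([469, 637, 0]) cube([33, 33, 426]);
translate([860, 637, 0]) cube([33, 33, 426]);
translate([469, 640, 446]) cube([424, 30, 335]);
translate([469, 193, 635]) cube([29, 447, 29]);
translate([864, 193, 635]) cube([29, 447, 29]);
translate([469, 193, 446]) cube([29, 29, 189]);
translate([864, 193, 446]) cube([29, 29, 189]);


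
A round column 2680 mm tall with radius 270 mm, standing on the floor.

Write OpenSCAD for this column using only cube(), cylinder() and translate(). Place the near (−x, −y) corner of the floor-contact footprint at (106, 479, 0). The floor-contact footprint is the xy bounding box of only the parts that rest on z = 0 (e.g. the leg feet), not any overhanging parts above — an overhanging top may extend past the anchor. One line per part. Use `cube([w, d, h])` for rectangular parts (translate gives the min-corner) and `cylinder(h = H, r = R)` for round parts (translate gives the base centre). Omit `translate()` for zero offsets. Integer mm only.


translate([376, 749, 0]) cylinder(h = 2680, r = 270);


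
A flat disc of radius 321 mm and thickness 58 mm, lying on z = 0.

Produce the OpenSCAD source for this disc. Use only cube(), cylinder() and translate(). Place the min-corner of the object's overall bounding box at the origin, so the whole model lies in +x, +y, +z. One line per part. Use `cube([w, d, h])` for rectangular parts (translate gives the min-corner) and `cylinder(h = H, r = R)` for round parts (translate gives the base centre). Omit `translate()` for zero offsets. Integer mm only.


translate([321, 321, 0]) cylinder(h = 58, r = 321);


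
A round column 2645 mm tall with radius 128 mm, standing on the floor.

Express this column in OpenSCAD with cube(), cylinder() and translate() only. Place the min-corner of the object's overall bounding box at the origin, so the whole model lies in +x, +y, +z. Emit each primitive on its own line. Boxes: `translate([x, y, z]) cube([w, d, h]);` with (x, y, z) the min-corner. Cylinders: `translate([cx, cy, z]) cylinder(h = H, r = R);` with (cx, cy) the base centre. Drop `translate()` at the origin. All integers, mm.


translate([128, 128, 0]) cylinder(h = 2645, r = 128);


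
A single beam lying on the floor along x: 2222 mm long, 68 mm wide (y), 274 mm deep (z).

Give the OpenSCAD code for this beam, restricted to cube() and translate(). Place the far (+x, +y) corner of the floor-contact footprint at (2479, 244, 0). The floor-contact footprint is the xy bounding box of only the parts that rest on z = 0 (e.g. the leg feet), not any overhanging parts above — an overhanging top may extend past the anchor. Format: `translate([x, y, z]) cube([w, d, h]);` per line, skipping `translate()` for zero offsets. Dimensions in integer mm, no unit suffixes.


translate([257, 176, 0]) cube([2222, 68, 274]);


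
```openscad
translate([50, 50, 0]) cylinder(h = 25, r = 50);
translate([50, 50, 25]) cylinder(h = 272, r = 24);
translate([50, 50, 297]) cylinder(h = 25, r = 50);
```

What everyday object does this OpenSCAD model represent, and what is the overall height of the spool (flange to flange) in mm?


A spool. The overall height is 322 mm.

Three coaxial cylinders, large–small–large — a spool. Two 25 mm flanges and a 272 mm core give 25 + 272 + 25 = 322 mm.


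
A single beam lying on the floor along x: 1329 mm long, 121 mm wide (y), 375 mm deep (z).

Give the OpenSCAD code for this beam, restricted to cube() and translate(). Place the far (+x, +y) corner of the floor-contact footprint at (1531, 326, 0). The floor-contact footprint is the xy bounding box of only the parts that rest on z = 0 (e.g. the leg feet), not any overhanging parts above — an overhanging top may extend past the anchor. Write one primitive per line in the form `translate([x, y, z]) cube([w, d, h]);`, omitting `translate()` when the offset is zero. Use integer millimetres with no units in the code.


translate([202, 205, 0]) cube([1329, 121, 375]);


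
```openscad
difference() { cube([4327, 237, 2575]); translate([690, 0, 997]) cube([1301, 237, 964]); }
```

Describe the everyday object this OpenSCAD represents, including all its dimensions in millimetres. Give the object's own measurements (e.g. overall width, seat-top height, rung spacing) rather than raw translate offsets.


A wall 4327 mm long (x), 237 mm thick (y), 2575 mm tall, with a rectangular window opening cut through it. The opening is 1301 mm wide and 964 mm tall; its sill is at z = 997 mm and its near (−x) edge is 690 mm from the wall's −x end. The opening passes through the full wall thickness.


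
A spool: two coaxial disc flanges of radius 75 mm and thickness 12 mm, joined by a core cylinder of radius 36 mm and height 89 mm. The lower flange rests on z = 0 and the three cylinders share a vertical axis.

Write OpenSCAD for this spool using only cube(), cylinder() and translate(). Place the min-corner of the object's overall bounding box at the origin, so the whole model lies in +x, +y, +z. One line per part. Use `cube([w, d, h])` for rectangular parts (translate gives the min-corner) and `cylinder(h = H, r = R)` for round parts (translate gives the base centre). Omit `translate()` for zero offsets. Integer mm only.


translate([75, 75, 0]) cylinder(h = 12, r = 75);
translate([75, 75, 12]) cylinder(h = 89, r = 36);
translate([75, 75, 101]) cylinder(h = 12, r = 75);


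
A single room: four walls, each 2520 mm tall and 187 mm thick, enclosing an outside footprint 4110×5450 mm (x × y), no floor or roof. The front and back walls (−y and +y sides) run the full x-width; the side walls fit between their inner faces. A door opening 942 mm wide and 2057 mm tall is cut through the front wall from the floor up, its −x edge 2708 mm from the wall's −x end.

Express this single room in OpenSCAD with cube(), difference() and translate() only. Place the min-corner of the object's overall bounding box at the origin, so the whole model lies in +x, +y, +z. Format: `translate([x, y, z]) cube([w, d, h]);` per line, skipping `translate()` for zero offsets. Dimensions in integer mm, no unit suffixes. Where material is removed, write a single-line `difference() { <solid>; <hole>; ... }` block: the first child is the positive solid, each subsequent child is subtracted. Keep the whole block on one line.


difference() { cube([4110, 187, 2520]); translate([2708, 0, 0]) cube([942, 187, 2057]); }
translate([0, 5263, 0]) cube([4110, 187, 2520]);
translate([0, 187, 0]) cube([187, 5076, 2520]);
translate([3923, 187, 0]) cube([187, 5076, 2520]);


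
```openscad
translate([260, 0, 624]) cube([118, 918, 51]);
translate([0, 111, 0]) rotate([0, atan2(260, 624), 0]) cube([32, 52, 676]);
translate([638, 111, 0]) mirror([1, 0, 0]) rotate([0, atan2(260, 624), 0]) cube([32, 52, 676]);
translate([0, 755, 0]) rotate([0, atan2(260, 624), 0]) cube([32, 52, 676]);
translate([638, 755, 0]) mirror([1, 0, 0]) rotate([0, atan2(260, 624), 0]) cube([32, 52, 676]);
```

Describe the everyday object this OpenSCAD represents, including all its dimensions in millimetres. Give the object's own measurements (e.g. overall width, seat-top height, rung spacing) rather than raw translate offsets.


A sawhorse. A 118×918×51 mm beam (x, y, z) sits on two A-frame leg pairs. Each pair is two raked legs of 32×52 mm section (52 mm along y) splaying symmetrically in x. Each leg rises 624 mm vertically over 260 mm of horizontal reach and is 676 mm long along its own axis. Every leg's outer bottom edge rests on the floor and its outer top edge meets a bottom edge of the beam — the left legs (tilting toward +x) meet the beam's −x bottom edge, the right legs (their mirror images, tilting toward −x) meet its +x bottom edge — so the leg tops tuck under the beam, the beam's underside is 624 mm above the floor, and the feet are 638 mm apart outside-to-outside with the beam centred between them. The two leg pairs are set in 111 mm from either end of the beam.


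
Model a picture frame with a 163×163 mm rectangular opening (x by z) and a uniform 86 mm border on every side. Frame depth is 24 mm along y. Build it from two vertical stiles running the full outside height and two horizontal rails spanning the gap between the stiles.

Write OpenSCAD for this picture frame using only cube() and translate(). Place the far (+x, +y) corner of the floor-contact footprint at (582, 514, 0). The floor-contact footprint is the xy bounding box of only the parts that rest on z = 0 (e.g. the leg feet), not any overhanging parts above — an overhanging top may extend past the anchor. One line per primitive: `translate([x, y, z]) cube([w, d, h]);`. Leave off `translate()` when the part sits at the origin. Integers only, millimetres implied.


translate([247, 490, 0]) cube([86, 24, 335]);
translate([496, 490, 0]) cube([86, 24, 335]);
translate([333, 490, 0]) cube([163, 24, 86]);
translate([333, 490, 249]) cube([163, 24, 86]);


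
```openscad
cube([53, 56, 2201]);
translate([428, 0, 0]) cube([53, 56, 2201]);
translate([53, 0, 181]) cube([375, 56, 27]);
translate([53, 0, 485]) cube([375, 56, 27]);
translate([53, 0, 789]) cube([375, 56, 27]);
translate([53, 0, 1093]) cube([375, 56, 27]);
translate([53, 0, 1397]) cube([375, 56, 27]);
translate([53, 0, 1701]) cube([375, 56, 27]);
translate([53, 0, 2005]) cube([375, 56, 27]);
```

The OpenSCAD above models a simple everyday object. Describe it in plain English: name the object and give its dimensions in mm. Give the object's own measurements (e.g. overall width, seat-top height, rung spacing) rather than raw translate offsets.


A straight ladder. Two 53×56 mm vertical rails, 2201 mm tall, stand 481 mm apart (outside-to-outside) with their front faces coplanar on the −y side. 7 rungs, each 56 mm deep and 27 mm tall, span between the inner faces of the rails, front faces flush with the rails. The lowest rung's underside is at z = 181 mm and rungs are spaced 304 mm apart (underside to underside).


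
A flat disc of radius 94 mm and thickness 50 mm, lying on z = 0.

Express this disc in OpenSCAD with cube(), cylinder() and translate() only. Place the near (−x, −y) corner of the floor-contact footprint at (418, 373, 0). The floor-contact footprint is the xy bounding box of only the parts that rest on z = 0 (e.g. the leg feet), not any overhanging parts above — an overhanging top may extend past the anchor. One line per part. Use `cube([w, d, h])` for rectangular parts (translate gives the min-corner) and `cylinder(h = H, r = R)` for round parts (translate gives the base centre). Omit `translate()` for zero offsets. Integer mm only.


translate([512, 467, 0]) cylinder(h = 50, r = 94);


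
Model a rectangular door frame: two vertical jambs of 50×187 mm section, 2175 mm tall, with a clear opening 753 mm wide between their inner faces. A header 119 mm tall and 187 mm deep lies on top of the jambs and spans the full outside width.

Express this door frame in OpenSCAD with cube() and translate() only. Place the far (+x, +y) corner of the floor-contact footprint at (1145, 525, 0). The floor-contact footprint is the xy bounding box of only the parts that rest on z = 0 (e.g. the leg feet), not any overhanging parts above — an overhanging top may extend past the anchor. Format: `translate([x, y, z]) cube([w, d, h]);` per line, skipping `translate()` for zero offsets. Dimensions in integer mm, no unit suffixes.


translate([292, 338, 0]) cube([50, 187, 2175]);
translate([1095, 338, 0]) cube([50, 187, 2175]);
translate([292, 338, 2175]) cube([853, 187, 119]);


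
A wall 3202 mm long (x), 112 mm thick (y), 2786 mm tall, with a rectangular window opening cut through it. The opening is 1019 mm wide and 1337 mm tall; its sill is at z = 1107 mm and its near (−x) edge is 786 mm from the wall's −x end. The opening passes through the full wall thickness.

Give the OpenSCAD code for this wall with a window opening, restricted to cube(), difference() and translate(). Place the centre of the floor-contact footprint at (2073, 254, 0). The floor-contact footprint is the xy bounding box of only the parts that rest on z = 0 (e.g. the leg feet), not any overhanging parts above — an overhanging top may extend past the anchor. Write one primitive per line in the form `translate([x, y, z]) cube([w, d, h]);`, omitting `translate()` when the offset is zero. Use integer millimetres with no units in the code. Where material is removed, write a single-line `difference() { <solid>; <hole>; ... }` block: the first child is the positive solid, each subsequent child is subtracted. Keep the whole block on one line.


difference() { translate([472, 198, 0]) cube([3202, 112, 2786]); translate([1258, 198, 1107]) cube([1019, 112, 1337]); }


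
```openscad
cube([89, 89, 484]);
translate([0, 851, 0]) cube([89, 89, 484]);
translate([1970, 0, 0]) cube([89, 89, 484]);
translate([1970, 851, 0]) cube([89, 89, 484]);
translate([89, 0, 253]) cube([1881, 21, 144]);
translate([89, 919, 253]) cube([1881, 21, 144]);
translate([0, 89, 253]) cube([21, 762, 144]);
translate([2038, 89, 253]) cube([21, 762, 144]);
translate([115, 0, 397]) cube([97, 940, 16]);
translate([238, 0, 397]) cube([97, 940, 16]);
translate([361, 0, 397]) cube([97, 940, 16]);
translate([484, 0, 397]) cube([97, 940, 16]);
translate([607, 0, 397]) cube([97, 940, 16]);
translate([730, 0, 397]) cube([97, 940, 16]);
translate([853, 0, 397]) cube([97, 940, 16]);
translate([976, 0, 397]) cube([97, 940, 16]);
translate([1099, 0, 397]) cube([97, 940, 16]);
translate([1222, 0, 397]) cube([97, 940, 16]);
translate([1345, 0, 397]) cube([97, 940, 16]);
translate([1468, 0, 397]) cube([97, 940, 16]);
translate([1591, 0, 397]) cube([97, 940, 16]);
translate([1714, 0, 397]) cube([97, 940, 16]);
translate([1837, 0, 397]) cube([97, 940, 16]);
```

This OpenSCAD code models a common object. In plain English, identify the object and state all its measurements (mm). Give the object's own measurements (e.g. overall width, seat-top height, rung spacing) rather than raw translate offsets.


A bed frame 2059 mm long (x) by 940 mm wide (y). Four 89×89 mm corner posts, 484 mm tall, at the corners of the footprint. Four rails of 21 mm thickness and 144 mm height run between adjacent posts with their undersides at z = 253 mm, their outer faces flush with the outside of the frame (the two x-running rails run between the posts' inner faces; the two y-running rails run between the posts' inner faces). 15 slats, each 97 mm wide (x) and 16 mm thick, lie across the top of the two x-running rails, running the full 940 mm width of the frame in y; along x they sit between the end posts with a 26 mm gap after the −x posts and between neighbouring slats, leaving 36 mm before the +x posts.


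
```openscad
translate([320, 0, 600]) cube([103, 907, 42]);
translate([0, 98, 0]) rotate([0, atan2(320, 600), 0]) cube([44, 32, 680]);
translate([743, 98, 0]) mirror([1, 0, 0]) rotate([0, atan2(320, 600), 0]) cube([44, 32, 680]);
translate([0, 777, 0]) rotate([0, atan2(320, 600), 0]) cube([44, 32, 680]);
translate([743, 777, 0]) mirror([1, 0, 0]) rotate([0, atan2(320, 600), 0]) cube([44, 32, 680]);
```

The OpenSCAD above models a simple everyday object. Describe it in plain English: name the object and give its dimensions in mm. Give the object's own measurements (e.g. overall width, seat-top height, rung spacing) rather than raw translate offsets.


A sawhorse. A 103×907×42 mm beam (x, y, z) sits on two A-frame leg pairs. Each pair is two raked legs of 44×32 mm section (32 mm along y) splaying symmetrically in x. Each leg rises 600 mm vertically over 320 mm of horizontal reach and is 680 mm long along its own axis. Every leg's outer bottom edge rests on the floor and its outer top edge meets a bottom edge of the beam — the left legs (tilting toward +x) meet the beam's −x bottom edge, the right legs (their mirror images, tilting toward −x) meet its +x bottom edge — so the leg tops tuck under the beam, the beam's underside is 600 mm above the floor, and the feet are 743 mm apart outside-to-outside with the beam centred between them. The two leg pairs are set in 98 mm from either end of the beam.


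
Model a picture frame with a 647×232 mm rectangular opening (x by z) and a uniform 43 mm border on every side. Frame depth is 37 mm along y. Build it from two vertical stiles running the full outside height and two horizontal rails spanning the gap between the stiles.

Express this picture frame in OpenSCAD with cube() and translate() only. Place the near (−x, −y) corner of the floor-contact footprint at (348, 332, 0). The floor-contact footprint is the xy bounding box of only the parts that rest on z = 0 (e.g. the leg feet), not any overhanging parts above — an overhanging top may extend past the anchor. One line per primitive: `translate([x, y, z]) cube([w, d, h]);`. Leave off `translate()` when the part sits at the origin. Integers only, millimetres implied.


translate([348, 332, 0]) cube([43, 37, 318]);
translate([1038, 332, 0]) cube([43, 37, 318]);
translate([391, 332, 0]) cube([647, 37, 43]);
translate([391, 332, 275]) cube([647, 37, 43]);


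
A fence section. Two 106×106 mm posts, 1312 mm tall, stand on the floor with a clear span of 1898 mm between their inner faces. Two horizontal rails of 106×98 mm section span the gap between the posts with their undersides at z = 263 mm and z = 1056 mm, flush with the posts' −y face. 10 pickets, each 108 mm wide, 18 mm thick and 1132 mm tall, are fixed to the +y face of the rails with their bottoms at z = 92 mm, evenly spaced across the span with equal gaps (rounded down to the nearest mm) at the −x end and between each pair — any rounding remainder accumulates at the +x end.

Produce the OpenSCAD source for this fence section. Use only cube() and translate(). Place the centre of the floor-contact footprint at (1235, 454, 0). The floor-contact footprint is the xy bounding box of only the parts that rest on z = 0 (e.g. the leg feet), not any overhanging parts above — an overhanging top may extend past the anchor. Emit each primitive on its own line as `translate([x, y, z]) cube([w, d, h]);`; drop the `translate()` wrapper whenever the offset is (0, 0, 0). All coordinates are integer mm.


translate([180, 401, 0]) cube([106, 106, 1312]);
translate([2184, 401, 0]) cube([106, 106, 1312]);
translate([286, 401, 263]) cube([1898, 106, 98]);
translate([286, 401, 1056]) cube([1898, 106, 98]);
translate([360, 507, 92]) cube([108, 18, 1132]);
translate([542, 507, 92]) cube([108, 18, 1132]);
translate([724, 507, 92]) cube([108, 18, 1132]);
translate([906, 507, 92]) cube([108, 18, 1132]);
translate([1088, 507, 92]) cube([108, 18, 1132]);
translate([1270, 507, 92]) cube([108, 18, 1132]);
translate([1452, 507, 92]) cube([108, 18, 1132]);
translate([1634, 507, 92]) cube([108, 18, 1132]);
translate([1816, 507, 92]) cube([108, 18, 1132]);
translate([1998, 507, 92]) cube([108, 18, 1132]);


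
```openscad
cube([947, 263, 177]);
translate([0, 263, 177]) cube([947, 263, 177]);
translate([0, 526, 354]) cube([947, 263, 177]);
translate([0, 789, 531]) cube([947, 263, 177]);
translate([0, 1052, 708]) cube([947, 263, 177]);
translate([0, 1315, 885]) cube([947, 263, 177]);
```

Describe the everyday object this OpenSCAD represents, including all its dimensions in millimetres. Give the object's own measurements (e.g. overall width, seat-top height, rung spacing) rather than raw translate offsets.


A straight staircase of 6 solid steps. Each step is 947 mm wide (x), 263 mm deep (y, the going) and 177 mm tall (the rise). The first step rests on the floor; each subsequent step sits one going further in +y and one rise higher in +z, directly behind and above the previous step with no overlap.


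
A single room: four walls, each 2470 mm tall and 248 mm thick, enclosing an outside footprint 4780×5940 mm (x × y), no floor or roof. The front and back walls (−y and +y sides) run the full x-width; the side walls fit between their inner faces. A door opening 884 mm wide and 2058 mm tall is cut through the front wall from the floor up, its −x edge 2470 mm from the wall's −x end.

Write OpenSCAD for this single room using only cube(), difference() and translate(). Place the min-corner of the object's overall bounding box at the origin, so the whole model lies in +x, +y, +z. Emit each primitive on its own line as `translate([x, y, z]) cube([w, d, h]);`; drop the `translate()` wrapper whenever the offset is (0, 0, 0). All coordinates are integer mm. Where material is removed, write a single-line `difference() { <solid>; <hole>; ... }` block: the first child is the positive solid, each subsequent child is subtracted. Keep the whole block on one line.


difference() { cube([4780, 248, 2470]); translate([2470, 0, 0]) cube([884, 248, 2058]); }
translate([0, 5692, 0]) cube([4780, 248, 2470]);
translate([0, 248, 0]) cube([248, 5444, 2470]);
translate([4532, 248, 0]) cube([248, 5444, 2470]);


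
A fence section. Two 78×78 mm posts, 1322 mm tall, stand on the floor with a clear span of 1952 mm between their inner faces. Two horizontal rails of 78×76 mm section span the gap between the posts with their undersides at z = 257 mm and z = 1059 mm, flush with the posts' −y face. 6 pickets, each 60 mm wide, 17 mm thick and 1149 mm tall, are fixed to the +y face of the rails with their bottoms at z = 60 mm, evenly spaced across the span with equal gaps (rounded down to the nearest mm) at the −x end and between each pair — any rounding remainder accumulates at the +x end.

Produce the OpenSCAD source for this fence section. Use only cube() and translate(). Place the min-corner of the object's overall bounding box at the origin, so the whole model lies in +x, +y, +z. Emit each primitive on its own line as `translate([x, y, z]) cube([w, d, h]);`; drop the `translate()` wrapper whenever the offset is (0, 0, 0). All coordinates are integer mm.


cube([78, 78, 1322]);
translate([2030, 0, 0]) cube([78, 78, 1322]);
translate([78, 0, 257]) cube([1952, 78, 76]);
translate([78, 0, 1059]) cube([1952, 78, 76]);
translate([305, 78, 60]) cube([60, 17, 1149]);
translate([592, 78, 60]) cube([60, 17, 1149]);
translate([879, 78, 60]) cube([60, 17, 1149]);
translate([1166, 78, 60]) cube([60, 17, 1149]);
translate([1453, 78, 60]) cube([60, 17, 1149]);
translate([1740, 78, 60]) cube([60, 17, 1149]);


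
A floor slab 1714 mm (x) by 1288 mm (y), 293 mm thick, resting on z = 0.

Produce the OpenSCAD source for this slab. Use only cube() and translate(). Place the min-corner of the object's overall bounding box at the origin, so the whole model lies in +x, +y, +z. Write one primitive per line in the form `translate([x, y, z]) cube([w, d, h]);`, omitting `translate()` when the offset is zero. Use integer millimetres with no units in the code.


cube([1714, 1288, 293]);


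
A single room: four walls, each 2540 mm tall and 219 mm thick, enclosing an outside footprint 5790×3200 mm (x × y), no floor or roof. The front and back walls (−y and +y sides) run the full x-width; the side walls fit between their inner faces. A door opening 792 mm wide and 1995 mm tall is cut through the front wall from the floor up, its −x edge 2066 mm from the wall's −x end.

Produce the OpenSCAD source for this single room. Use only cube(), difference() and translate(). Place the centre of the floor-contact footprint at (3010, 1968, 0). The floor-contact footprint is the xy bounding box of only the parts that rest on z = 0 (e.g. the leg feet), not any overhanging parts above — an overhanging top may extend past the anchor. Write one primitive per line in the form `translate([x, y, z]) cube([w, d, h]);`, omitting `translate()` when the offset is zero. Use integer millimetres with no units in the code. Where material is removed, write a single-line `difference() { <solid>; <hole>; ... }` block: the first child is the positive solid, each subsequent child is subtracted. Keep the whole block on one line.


difference() { translate([115, 368, 0]) cube([5790, 219, 2540]); translate([2181, 368, 0]) cube([792, 219, 1995]); }
translate([115, 3349, 0]) cube([5790, 219, 2540]);
translate([115, 587, 0]) cube([219, 2762, 2540]);
translate([5686, 587, 0]) cube([219, 2762, 2540]);


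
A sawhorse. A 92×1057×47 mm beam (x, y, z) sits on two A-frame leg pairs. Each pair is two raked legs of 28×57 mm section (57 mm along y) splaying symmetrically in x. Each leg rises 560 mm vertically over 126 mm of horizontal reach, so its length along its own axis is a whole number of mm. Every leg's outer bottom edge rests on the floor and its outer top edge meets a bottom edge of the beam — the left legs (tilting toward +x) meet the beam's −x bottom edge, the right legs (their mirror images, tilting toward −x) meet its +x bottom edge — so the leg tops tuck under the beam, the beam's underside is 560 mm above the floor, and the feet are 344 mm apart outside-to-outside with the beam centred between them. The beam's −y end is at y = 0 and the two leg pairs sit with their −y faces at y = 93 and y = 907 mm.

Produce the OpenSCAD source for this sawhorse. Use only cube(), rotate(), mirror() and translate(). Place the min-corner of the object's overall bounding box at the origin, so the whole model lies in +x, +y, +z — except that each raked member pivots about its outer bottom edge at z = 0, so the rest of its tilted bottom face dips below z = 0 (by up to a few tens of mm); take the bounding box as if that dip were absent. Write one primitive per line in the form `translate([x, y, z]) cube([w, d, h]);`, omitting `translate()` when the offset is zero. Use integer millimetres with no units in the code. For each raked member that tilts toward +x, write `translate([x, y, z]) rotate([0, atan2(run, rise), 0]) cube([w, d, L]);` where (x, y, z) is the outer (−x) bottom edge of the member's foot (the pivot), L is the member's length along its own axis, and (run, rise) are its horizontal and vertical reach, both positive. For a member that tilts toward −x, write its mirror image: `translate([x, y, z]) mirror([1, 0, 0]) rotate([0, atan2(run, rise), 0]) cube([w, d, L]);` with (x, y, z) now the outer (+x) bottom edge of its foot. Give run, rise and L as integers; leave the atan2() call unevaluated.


// leg length = √(126² + 560²) = 574
// right-leg outer foot x = 2·126 + 92 = 344
// beam min-corner = (126, 0, 560)
translate([126, 0, 560]) cube([92, 1057, 47]);
translate([0, 93, 0]) rotate([0, atan2(126, 560), 0]) cube([28, 57, 574]);
translate([344, 93, 0]) mirror([1, 0, 0]) rotate([0, atan2(126, 560), 0]) cube([28, 57, 574]);
translate([0, 907, 0]) rotate([0, atan2(126, 560), 0]) cube([28, 57, 574]);
translate([344, 907, 0]) mirror([1, 0, 0]) rotate([0, atan2(126, 560), 0]) cube([28, 57, 574]);
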